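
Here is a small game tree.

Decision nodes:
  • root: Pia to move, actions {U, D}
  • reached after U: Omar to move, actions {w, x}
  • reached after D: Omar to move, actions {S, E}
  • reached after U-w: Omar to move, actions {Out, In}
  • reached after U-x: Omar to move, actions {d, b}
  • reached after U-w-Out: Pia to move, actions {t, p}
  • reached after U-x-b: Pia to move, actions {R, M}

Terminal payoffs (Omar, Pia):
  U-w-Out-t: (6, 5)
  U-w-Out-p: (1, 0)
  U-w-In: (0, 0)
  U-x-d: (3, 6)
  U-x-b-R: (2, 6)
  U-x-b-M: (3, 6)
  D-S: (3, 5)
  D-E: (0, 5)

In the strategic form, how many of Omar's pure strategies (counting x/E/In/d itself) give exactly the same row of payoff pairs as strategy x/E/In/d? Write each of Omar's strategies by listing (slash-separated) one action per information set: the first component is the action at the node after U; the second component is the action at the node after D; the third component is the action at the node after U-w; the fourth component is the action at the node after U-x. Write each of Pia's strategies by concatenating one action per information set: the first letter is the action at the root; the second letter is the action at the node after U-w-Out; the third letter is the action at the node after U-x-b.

Row for x/E/In/d (columns UtR, UtM, UpR, UpM, DtR, DtM, DpR, DpM): (3,6) (3,6) (3,6) (3,6) (0,5) (0,5) (0,5) (0,5).
Under x/E/In/d, Omar's choice at the node after U-w can never be reached regardless of what Pia does, so varying those choices leaves every outcome unchanged.
Holding the reachable choices fixed and varying the unreachable one freely already gives 2 equivalent strategies.
No other strategy reproduces this row, so those 2 are the full class: x/E/Out/d, x/E/In/d.

2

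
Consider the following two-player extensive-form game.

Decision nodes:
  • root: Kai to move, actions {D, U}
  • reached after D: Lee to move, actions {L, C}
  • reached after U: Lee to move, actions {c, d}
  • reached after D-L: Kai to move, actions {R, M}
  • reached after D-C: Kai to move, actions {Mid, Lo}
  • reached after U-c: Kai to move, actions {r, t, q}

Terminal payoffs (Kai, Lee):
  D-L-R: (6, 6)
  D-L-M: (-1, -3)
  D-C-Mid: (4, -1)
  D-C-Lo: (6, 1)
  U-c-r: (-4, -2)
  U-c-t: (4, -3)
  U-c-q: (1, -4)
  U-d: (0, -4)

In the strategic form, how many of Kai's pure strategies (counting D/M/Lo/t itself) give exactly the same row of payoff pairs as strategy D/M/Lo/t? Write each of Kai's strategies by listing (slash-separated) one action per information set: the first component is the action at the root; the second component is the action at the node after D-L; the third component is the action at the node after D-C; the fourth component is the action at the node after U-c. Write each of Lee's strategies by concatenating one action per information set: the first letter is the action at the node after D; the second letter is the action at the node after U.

3

Row for D/M/Lo/t (columns Lc, Ld, Cc, Cd): (-1,-3) (-1,-3) (6,1) (6,1).
Under D/M/Lo/t, Kai's choice at the node after U-c can never be reached regardless of what Lee does, so varying those choices leaves every outcome unchanged.
Holding the reachable choices fixed and varying the unreachable one freely already gives 3 equivalent strategies.
No other strategy reproduces this row, so those 3 are the full class: D/M/Lo/r, D/M/Lo/t, D/M/Lo/q.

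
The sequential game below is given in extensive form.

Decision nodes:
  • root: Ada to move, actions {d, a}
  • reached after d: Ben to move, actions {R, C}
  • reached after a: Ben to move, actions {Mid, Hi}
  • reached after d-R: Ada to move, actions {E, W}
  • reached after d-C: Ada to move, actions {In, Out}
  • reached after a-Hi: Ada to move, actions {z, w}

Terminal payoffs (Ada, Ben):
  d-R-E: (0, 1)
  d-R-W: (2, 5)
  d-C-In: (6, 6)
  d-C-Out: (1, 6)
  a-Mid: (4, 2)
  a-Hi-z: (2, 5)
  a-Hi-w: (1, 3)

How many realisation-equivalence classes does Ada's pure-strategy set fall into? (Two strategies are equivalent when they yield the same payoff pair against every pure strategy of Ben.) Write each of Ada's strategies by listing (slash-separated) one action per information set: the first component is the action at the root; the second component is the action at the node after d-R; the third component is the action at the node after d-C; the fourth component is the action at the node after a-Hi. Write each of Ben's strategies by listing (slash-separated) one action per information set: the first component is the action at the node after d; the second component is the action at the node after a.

6

Ada has 16 pure strategies: d/E/In/z, d/E/In/w, d/E/Out/z, d/E/Out/w, d/W/In/z, d/W/In/w, d/W/Out/z, d/W/Out/w, a/E/In/z, a/E/In/w, a/E/Out/z, a/E/Out/w, a/W/In/z, a/W/In/w, a/W/Out/z, a/W/Out/w. Columns: R/Mid, R/Hi, C/Mid, C/Hi.
{d/E/In/z, d/E/In/w} → row (0,1) (0,1) (6,6) (6,6)
{d/E/Out/z, d/E/Out/w} → row (0,1) (0,1) (1,6) (1,6)
{d/W/In/z, d/W/In/w} → row (2,5) (2,5) (6,6) (6,6)
{d/W/Out/z, d/W/Out/w} → row (2,5) (2,5) (1,6) (1,6)
{a/E/In/z, a/E/Out/z, a/W/In/z, a/W/Out/z} → row (4,2) (2,5) (4,2) (2,5)
{a/E/In/w, a/E/Out/w, a/W/In/w, a/W/Out/w} → row (4,2) (1,3) (4,2) (1,3)
That's 6 distinct rows out of 16 strategies.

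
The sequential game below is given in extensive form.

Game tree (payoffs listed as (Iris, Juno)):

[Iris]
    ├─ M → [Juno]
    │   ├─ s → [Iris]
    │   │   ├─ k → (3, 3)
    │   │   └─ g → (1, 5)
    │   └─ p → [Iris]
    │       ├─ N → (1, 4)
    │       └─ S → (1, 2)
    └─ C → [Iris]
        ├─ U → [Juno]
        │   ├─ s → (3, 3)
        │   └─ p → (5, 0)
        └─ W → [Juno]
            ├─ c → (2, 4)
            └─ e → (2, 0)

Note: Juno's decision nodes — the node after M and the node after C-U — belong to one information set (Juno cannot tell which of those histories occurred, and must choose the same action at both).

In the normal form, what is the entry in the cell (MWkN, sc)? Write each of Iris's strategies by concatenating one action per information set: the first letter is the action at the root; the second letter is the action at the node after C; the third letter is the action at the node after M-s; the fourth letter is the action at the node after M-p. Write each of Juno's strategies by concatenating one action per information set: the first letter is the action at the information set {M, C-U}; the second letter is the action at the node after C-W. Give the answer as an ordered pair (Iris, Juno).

(3, 3)

Trace the play path from the root:
  Iris plays M
  Juno plays s at [M]
  Iris plays k at [M-s]
→ terminal payoff (3, 3).
(Iris's choice at the node after C is never reached on this path, so it doesn't affect the outcome.)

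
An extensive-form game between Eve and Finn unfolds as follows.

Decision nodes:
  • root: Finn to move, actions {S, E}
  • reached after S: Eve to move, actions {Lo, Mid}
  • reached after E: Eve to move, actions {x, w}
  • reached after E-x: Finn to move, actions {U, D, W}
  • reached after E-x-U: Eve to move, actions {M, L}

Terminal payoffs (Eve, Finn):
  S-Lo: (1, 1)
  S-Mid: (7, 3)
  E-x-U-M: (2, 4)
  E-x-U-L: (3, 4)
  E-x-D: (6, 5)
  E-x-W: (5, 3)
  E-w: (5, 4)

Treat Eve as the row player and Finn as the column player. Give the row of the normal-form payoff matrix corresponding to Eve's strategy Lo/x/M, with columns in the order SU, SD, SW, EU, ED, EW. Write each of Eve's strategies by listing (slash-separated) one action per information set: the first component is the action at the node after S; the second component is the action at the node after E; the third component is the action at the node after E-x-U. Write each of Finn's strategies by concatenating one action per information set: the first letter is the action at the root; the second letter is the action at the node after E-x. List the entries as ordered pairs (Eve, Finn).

(1,1) (1,1) (1,1) (2,4) (6,5) (5,3)

vs SU: Finn plays S → Eve plays Lo at [S] → (1, 1)
vs SD: Finn plays S → Eve plays Lo at [S] → (1, 1)
vs SW: Finn plays S → Eve plays Lo at [S] → (1, 1)
vs EU: Finn plays E → Eve plays x at [E] → Finn plays U at [E-x] → Eve plays M at [E-x-U] → (2, 4)
vs ED: Finn plays E → Eve plays x at [E] → Finn plays D at [E-x] → (6, 5)
vs EW: Finn plays E → Eve plays x at [E] → Finn plays W at [E-x] → (5, 3)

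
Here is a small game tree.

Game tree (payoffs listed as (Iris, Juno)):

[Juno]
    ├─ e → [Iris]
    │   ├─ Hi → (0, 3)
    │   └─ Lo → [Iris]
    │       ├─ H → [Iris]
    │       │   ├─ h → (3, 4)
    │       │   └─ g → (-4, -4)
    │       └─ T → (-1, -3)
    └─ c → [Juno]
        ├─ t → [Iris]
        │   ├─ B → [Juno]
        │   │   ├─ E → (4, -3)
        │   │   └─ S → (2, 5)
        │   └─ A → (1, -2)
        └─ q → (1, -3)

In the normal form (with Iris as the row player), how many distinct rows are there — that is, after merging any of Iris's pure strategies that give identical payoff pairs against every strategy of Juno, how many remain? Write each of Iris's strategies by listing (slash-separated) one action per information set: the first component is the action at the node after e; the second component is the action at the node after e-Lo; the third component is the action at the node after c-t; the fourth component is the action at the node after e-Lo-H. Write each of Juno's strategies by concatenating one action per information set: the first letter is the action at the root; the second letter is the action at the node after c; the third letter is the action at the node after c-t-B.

8

Iris has 16 pure strategies: Hi/H/B/h, Hi/H/B/g, Hi/H/A/h, Hi/H/A/g, Hi/T/B/h, Hi/T/B/g, Hi/T/A/h, Hi/T/A/g, Lo/H/B/h, Lo/H/B/g, Lo/H/A/h, Lo/H/A/g, Lo/T/B/h, Lo/T/B/g, Lo/T/A/h, Lo/T/A/g. Columns: etE, etS, eqE, eqS, ctE, ctS, cqE, cqS.
{Hi/H/B/h, Hi/H/B/g, Hi/T/B/h, Hi/T/B/g} → row (0,3) (0,3) (0,3) (0,3) (4,-3) (2,5) (1,-3) (1,-3)
{Hi/H/A/h, Hi/H/A/g, Hi/T/A/h, Hi/T/A/g} → row (0,3) (0,3) (0,3) (0,3) (1,-2) (1,-2) (1,-3) (1,-3)
{Lo/H/B/h} → row (3,4) (3,4) (3,4) (3,4) (4,-3) (2,5) (1,-3) (1,-3)
{Lo/H/B/g} → row (-4,-4) (-4,-4) (-4,-4) (-4,-4) (4,-3) (2,5) (1,-3) (1,-3)
{Lo/H/A/h} → row (3,4) (3,4) (3,4) (3,4) (1,-2) (1,-2) (1,-3) (1,-3)
{Lo/H/A/g} → row (-4,-4) (-4,-4) (-4,-4) (-4,-4) (1,-2) (1,-2) (1,-3) (1,-3)
{Lo/T/B/h, Lo/T/B/g} → row (-1,-3) (-1,-3) (-1,-3) (-1,-3) (4,-3) (2,5) (1,-3) (1,-3)
{Lo/T/A/h, Lo/T/A/g} → row (-1,-3) (-1,-3) (-1,-3) (-1,-3) (1,-2) (1,-2) (1,-3) (1,-3)
That's 8 distinct rows out of 16 strategies.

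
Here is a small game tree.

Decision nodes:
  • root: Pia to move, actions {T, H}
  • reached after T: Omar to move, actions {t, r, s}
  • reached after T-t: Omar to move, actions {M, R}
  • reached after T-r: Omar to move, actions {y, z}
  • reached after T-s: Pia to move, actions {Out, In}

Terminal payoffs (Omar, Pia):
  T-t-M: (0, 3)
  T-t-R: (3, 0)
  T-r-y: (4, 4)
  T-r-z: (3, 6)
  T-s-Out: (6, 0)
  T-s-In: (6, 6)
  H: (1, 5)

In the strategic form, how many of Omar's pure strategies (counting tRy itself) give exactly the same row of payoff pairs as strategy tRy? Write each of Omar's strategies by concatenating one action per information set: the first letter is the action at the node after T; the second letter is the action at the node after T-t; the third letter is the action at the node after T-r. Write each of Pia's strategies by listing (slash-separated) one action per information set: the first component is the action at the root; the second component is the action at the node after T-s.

2

Row for tRy (columns T/Out, T/In, H/Out, H/In): (3,0) (3,0) (1,5) (1,5).
Under tRy, Omar's choice at the node after T-r can never be reached regardless of what Pia does, so varying those choices leaves every outcome unchanged.
Holding the reachable choices fixed and varying the unreachable one freely already gives 2 equivalent strategies.
No other strategy reproduces this row, so those 2 are the full class: tRy, tRz.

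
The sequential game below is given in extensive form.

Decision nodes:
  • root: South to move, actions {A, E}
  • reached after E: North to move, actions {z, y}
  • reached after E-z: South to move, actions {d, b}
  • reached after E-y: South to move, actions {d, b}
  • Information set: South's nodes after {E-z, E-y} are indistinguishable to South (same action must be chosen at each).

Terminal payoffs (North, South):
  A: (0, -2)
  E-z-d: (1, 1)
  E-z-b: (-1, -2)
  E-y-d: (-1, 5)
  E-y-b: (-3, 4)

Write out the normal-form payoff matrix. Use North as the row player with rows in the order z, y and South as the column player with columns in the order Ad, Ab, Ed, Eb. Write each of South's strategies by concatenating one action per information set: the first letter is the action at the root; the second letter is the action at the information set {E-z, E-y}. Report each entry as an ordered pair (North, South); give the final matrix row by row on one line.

Row z: Ad→(0,-2), Ab→(0,-2), Ed→(1,1), Eb→(-1,-2)
Row y: Ad→(0,-2), Ab→(0,-2), Ed→(-1,5), Eb→(-3,4)

z: (0,-2) (0,-2) (1,1) (-1,-2) | y: (0,-2) (0,-2) (-1,5) (-3,4)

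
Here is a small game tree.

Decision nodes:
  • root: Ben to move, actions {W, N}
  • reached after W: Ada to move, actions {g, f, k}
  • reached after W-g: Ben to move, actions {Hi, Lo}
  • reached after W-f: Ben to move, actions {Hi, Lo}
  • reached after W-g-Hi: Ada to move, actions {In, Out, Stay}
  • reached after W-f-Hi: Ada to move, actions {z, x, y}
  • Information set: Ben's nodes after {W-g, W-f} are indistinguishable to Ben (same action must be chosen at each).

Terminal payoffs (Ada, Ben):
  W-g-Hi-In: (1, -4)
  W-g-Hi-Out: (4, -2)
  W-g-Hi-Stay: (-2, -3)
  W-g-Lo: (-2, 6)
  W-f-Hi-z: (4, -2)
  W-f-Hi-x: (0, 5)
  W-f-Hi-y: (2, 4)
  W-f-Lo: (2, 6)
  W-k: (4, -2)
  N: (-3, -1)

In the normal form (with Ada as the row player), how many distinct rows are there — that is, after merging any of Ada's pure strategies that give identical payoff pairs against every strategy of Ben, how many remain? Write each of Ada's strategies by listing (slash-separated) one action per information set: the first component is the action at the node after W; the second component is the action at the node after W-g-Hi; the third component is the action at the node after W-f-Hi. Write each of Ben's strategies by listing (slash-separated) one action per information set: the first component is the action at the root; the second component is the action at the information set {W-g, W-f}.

7

Ada has 27 pure strategies: g/In/z, g/In/x, g/In/y, g/Out/z, g/Out/x, g/Out/y, g/Stay/z, g/Stay/x, g/Stay/y, f/In/z, f/In/x, f/In/y, f/Out/z, f/Out/x, f/Out/y, f/Stay/z, f/Stay/x, f/Stay/y, k/In/z, k/In/x, k/In/y, k/Out/z, k/Out/x, k/Out/y, k/Stay/z, k/Stay/x, k/Stay/y. Columns: W/Hi, W/Lo, N/Hi, N/Lo.
{g/In/z, g/In/x, g/In/y} → row (1,-4) (-2,6) (-3,-1) (-3,-1)
{g/Out/z, g/Out/x, g/Out/y} → row (4,-2) (-2,6) (-3,-1) (-3,-1)
{g/Stay/z, g/Stay/x, g/Stay/y} → row (-2,-3) (-2,6) (-3,-1) (-3,-1)
{f/In/z, f/Out/z, f/Stay/z} → row (4,-2) (2,6) (-3,-1) (-3,-1)
{f/In/x, f/Out/x, f/Stay/x} → row (0,5) (2,6) (-3,-1) (-3,-1)
{f/In/y, f/Out/y, f/Stay/y} → row (2,4) (2,6) (-3,-1) (-3,-1)
{k/In/z, k/In/x, k/In/y, k/Out/z, k/Out/x, k/Out/y, k/Stay/z, k/Stay/x, k/Stay/y} → row (4,-2) (4,-2) (-3,-1) (-3,-1)
That's 7 distinct rows out of 27 strategies.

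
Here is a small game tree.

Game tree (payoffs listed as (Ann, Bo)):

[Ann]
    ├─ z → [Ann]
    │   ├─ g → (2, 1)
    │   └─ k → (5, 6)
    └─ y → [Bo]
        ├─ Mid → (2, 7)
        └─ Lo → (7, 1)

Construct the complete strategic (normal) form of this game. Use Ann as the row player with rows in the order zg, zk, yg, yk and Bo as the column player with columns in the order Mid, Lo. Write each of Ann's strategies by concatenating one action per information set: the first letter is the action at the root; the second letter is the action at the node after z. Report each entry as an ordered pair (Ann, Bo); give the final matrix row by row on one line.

zg: (2,1) (2,1) | zk: (5,6) (5,6) | yg: (2,7) (7,1) | yk: (2,7) (7,1)

          Mid       Lo
  zg    (2,1)    (2,1)
  zk    (5,6)    (5,6)
  yg    (2,7)    (7,1)
  yk    (2,7)    (7,1)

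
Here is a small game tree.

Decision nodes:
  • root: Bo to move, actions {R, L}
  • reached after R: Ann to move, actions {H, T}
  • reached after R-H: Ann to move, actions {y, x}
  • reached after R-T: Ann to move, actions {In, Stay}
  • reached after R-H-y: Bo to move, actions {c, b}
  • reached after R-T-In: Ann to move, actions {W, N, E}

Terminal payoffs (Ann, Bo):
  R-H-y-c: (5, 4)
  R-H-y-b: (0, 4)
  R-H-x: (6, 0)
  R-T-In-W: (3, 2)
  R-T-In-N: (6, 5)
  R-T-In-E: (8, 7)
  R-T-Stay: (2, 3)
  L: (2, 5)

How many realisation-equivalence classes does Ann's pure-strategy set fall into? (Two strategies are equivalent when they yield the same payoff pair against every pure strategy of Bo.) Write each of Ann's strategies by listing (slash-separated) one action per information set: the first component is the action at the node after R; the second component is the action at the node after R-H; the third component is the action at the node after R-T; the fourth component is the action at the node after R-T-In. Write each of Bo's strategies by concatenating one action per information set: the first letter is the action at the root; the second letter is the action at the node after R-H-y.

6

Ann has 24 pure strategies: H/y/In/W, H/y/In/N, H/y/In/E, H/y/Stay/W, H/y/Stay/N, H/y/Stay/E, H/x/In/W, H/x/In/N, H/x/In/E, H/x/Stay/W, H/x/Stay/N, H/x/Stay/E, T/y/In/W, T/y/In/N, T/y/In/E, T/y/Stay/W, T/y/Stay/N, T/y/Stay/E, T/x/In/W, T/x/In/N, T/x/In/E, T/x/Stay/W, T/x/Stay/N, T/x/Stay/E. Columns: Rc, Rb, Lc, Lb.
{H/y/In/W, H/y/In/N, H/y/In/E, H/y/Stay/W, H/y/Stay/N, H/y/Stay/E} → row (5,4) (0,4) (2,5) (2,5)
{H/x/In/W, H/x/In/N, H/x/In/E, H/x/Stay/W, H/x/Stay/N, H/x/Stay/E} → row (6,0) (6,0) (2,5) (2,5)
{T/y/In/W, T/x/In/W} → row (3,2) (3,2) (2,5) (2,5)
{T/y/In/N, T/x/In/N} → row (6,5) (6,5) (2,5) (2,5)
{T/y/In/E, T/x/In/E} → row (8,7) (8,7) (2,5) (2,5)
{T/y/Stay/W, T/y/Stay/N, T/y/Stay/E, T/x/Stay/W, T/x/Stay/N, T/x/Stay/E} → row (2,3) (2,3) (2,5) (2,5)
That's 6 distinct rows out of 24 strategies.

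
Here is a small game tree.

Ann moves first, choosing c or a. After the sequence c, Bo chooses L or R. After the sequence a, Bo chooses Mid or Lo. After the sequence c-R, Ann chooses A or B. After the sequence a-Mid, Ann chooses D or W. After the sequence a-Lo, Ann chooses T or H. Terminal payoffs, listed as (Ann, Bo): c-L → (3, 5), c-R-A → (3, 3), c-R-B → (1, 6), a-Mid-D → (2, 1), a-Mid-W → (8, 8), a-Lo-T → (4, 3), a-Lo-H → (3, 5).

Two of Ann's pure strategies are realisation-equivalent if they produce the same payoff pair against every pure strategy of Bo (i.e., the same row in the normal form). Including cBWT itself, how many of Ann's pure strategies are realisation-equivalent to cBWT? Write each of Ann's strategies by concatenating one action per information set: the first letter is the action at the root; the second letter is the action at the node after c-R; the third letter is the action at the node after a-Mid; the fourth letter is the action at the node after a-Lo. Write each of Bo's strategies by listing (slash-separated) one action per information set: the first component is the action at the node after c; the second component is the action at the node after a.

4

Row for cBWT (columns L/Mid, L/Lo, R/Mid, R/Lo): (3,5) (3,5) (1,6) (1,6).
Under cBWT, Ann's choice at the node after a-Mid and at the node after a-Lo can never be reached regardless of what Bo does, so varying those choices leaves every outcome unchanged.
Holding the reachable choices fixed and varying the unreachable ones freely already gives 2 × 2 = 4 equivalent strategies.
No other strategy reproduces this row, so those 4 are the full class: cBDT, cBDH, cBWT, cBWH.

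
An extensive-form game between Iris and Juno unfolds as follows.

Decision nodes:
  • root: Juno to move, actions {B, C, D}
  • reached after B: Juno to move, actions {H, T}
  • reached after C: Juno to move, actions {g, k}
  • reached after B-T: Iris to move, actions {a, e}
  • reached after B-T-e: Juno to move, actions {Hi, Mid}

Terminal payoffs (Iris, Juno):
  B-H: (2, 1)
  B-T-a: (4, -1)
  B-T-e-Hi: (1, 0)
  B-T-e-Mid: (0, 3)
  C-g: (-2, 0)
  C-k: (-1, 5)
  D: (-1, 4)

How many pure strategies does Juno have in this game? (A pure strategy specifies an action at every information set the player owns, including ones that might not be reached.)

24

Juno owns the root with actions {B, C, D} — three choices.
Juno owns the node after B with actions {H, T} — two choices.
Juno owns the node after C with actions {g, k} — two choices.
Juno owns the node after B-T-e with actions {Hi, Mid} — two choices.
A pure strategy fixes one action at each information set independently, so the count is the product 3 × 2 × 2 × 2 = 24.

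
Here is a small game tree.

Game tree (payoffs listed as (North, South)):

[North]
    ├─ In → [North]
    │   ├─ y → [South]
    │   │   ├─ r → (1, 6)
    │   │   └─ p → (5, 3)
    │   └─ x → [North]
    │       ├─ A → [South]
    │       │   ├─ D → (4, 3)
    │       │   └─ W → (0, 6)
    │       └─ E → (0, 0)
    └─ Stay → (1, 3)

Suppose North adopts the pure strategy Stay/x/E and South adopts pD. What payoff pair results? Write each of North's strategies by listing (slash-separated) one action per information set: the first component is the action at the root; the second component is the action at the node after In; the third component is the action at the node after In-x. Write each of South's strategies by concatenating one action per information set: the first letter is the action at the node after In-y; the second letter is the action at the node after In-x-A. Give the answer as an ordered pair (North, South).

(1, 3)

Trace the play path from the root:
  North plays Stay
→ terminal payoff (1, 3).
(North's choice at the node after In is never reached on this path, so it doesn't affect the outcome.)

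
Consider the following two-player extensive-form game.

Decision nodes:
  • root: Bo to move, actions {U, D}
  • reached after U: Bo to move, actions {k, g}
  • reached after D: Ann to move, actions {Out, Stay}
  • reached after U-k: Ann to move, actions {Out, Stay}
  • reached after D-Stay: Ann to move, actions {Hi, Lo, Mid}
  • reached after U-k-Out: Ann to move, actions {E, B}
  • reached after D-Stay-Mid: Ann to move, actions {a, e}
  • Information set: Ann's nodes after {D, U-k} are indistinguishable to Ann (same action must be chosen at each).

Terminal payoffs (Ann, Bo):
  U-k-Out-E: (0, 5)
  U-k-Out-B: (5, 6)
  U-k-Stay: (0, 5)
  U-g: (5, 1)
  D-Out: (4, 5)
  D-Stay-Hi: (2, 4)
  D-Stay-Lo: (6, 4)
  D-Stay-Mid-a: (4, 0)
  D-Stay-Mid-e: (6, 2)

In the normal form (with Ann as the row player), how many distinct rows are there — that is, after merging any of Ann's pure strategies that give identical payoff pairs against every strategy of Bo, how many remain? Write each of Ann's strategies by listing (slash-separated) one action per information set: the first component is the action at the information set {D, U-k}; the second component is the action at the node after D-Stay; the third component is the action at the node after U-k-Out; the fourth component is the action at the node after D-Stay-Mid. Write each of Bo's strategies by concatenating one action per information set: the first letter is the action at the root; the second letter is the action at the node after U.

Ann has 24 pure strategies: Out/Hi/E/a, Out/Hi/E/e, Out/Hi/B/a, Out/Hi/B/e, Out/Lo/E/a, Out/Lo/E/e, Out/Lo/B/a, Out/Lo/B/e, Out/Mid/E/a, Out/Mid/E/e, Out/Mid/B/a, Out/Mid/B/e, Stay/Hi/E/a, Stay/Hi/E/e, Stay/Hi/B/a, Stay/Hi/B/e, Stay/Lo/E/a, Stay/Lo/E/e, Stay/Lo/B/a, Stay/Lo/B/e, Stay/Mid/E/a, Stay/Mid/E/e, Stay/Mid/B/a, Stay/Mid/B/e. Columns: Uk, Ug, Dk, Dg.
{Out/Hi/E/a, Out/Hi/E/e, Out/Lo/E/a, Out/Lo/E/e, Out/Mid/E/a, Out/Mid/E/e} → row (0,5) (5,1) (4,5) (4,5)
{Out/Hi/B/a, Out/Hi/B/e, Out/Lo/B/a, Out/Lo/B/e, Out/Mid/B/a, Out/Mid/B/e} → row (5,6) (5,1) (4,5) (4,5)
{Stay/Hi/E/a, Stay/Hi/E/e, Stay/Hi/B/a, Stay/Hi/B/e} → row (0,5) (5,1) (2,4) (2,4)
{Stay/Lo/E/a, Stay/Lo/E/e, Stay/Lo/B/a, Stay/Lo/B/e} → row (0,5) (5,1) (6,4) (6,4)
{Stay/Mid/E/a, Stay/Mid/B/a} → row (0,5) (5,1) (4,0) (4,0)
{Stay/Mid/E/e, Stay/Mid/B/e} → row (0,5) (5,1) (6,2) (6,2)
That's 6 distinct rows out of 24 strategies.

6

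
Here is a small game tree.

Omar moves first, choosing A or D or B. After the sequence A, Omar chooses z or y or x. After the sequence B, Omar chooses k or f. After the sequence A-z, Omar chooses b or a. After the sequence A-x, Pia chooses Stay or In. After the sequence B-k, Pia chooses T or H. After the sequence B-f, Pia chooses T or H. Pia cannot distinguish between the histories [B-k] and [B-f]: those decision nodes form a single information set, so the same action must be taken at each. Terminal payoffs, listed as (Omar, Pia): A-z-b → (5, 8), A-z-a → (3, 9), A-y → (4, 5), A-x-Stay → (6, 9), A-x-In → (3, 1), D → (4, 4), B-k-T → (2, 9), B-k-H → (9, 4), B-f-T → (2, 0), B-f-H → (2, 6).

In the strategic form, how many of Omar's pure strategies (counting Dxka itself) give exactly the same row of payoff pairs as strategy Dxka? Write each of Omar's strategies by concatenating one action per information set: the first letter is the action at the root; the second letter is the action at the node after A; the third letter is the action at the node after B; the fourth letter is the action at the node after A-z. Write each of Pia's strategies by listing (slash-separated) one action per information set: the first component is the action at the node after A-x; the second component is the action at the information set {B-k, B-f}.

12

Row for Dxka (columns Stay/T, Stay/H, In/T, In/H): (4,4) (4,4) (4,4) (4,4).
Under Dxka, Omar's choice at the node after A and at the node after B and at the node after A-z can never be reached regardless of what Pia does, so varying those choices leaves every outcome unchanged.
Holding the reachable choices fixed and varying the unreachable ones freely already gives 3 × 2 × 2 = 12 equivalent strategies.
No other strategy reproduces this row, so those 12 are the full class: Dzkb, Dzka, Dzfb, Dzfa, Dykb, Dyka, Dyfb, Dyfa, Dxkb, Dxka, Dxfb, Dxfa.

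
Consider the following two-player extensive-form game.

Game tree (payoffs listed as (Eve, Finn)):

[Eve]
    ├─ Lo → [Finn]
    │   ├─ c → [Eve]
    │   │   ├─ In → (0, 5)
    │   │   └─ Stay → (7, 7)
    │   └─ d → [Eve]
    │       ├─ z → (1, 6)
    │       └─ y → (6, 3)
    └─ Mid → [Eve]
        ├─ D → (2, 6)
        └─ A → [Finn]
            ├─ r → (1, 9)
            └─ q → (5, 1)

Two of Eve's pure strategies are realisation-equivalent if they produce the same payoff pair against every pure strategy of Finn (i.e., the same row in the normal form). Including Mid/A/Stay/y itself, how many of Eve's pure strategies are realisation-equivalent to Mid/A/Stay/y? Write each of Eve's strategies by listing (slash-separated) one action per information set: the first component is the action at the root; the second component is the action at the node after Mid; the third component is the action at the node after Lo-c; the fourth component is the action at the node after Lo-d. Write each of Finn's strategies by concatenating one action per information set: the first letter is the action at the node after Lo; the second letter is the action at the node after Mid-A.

Row for Mid/A/Stay/y (columns cr, cq, dr, dq): (1,9) (5,1) (1,9) (5,1).
Under Mid/A/Stay/y, Eve's choice at the node after Lo-c and at the node after Lo-d can never be reached regardless of what Finn does, so varying those choices leaves every outcome unchanged.
Holding the reachable choices fixed and varying the unreachable ones freely already gives 2 × 2 = 4 equivalent strategies.
No other strategy reproduces this row, so those 4 are the full class: Mid/A/In/z, Mid/A/In/y, Mid/A/Stay/z, Mid/A/Stay/y.

4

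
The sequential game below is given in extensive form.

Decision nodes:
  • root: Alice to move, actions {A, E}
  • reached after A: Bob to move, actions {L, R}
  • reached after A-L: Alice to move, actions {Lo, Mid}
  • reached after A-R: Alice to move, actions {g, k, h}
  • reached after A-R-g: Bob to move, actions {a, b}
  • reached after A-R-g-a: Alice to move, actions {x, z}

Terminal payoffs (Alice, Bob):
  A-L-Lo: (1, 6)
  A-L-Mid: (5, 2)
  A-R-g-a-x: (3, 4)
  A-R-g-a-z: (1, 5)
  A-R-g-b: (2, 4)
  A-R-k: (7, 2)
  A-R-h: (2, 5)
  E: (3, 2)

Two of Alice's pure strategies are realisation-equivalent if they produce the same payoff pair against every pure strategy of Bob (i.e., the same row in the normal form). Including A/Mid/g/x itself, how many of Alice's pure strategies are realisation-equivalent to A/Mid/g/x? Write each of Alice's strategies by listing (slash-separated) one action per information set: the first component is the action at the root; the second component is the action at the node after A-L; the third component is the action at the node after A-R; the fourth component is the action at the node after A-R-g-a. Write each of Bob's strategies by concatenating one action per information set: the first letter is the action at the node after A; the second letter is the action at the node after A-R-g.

Row for A/Mid/g/x (columns La, Lb, Ra, Rb): (5,2) (5,2) (3,4) (2,4).
Every one of Alice's information sets is on the play path for some reply by Bob when Alice follows A/Mid/g/x.
Changing the action at any of them therefore changes at least one column, so only A/Mid/g/x itself gives this row.

1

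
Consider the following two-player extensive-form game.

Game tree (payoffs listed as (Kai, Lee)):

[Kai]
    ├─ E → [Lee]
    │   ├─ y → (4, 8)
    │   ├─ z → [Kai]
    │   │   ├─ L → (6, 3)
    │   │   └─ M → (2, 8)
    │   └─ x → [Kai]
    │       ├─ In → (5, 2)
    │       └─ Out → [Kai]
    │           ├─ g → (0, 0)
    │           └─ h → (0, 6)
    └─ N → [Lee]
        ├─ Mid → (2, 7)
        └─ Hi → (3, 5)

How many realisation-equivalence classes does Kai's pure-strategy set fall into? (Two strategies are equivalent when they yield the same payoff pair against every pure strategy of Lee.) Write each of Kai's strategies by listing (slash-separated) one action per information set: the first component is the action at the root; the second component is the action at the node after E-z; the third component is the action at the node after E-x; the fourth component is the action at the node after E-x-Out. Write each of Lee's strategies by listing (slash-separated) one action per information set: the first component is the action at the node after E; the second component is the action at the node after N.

7

Kai has 16 pure strategies: E/L/In/g, E/L/In/h, E/L/Out/g, E/L/Out/h, E/M/In/g, E/M/In/h, E/M/Out/g, E/M/Out/h, N/L/In/g, N/L/In/h, N/L/Out/g, N/L/Out/h, N/M/In/g, N/M/In/h, N/M/Out/g, N/M/Out/h. Columns: y/Mid, y/Hi, z/Mid, z/Hi, x/Mid, x/Hi.
{E/L/In/g, E/L/In/h} → row (4,8) (4,8) (6,3) (6,3) (5,2) (5,2)
{E/L/Out/g} → row (4,8) (4,8) (6,3) (6,3) (0,0) (0,0)
{E/L/Out/h} → row (4,8) (4,8) (6,3) (6,3) (0,6) (0,6)
{E/M/In/g, E/M/In/h} → row (4,8) (4,8) (2,8) (2,8) (5,2) (5,2)
{E/M/Out/g} → row (4,8) (4,8) (2,8) (2,8) (0,0) (0,0)
{E/M/Out/h} → row (4,8) (4,8) (2,8) (2,8) (0,6) (0,6)
{N/L/In/g, N/L/In/h, N/L/Out/g, N/L/Out/h, N/M/In/g, N/M/In/h, N/M/Out/g, N/M/Out/h} → row (2,7) (3,5) (2,7) (3,5) (2,7) (3,5)
That's 7 distinct rows out of 16 strategies.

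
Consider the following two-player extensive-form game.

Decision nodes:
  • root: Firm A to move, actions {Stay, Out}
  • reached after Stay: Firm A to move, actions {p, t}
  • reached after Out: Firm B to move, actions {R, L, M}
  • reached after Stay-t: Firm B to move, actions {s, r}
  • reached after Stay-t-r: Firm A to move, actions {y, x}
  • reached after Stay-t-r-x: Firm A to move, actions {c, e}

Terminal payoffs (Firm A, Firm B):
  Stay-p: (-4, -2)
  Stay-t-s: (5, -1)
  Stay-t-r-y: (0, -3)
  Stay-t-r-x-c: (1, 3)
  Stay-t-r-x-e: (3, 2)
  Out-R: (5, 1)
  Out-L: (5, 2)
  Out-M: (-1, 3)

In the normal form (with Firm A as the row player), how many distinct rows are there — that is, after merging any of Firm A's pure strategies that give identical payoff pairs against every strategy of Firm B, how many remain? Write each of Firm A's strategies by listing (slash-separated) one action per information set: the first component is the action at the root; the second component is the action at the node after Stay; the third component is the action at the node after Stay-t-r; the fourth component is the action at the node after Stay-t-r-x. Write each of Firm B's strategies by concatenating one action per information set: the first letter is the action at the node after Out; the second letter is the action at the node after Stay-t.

Firm A has 16 pure strategies: Stay/p/y/c, Stay/p/y/e, Stay/p/x/c, Stay/p/x/e, Stay/t/y/c, Stay/t/y/e, Stay/t/x/c, Stay/t/x/e, Out/p/y/c, Out/p/y/e, Out/p/x/c, Out/p/x/e, Out/t/y/c, Out/t/y/e, Out/t/x/c, Out/t/x/e. Columns: Rs, Rr, Ls, Lr, Ms, Mr.
{Stay/p/y/c, Stay/p/y/e, Stay/p/x/c, Stay/p/x/e} → row (-4,-2) (-4,-2) (-4,-2) (-4,-2) (-4,-2) (-4,-2)
{Stay/t/y/c, Stay/t/y/e} → row (5,-1) (0,-3) (5,-1) (0,-3) (5,-1) (0,-3)
{Stay/t/x/c} → row (5,-1) (1,3) (5,-1) (1,3) (5,-1) (1,3)
{Stay/t/x/e} → row (5,-1) (3,2) (5,-1) (3,2) (5,-1) (3,2)
{Out/p/y/c, Out/p/y/e, Out/p/x/c, Out/p/x/e, Out/t/y/c, Out/t/y/e, Out/t/x/c, Out/t/x/e} → row (5,1) (5,1) (5,2) (5,2) (-1,3) (-1,3)
That's 5 distinct rows out of 16 strategies.

5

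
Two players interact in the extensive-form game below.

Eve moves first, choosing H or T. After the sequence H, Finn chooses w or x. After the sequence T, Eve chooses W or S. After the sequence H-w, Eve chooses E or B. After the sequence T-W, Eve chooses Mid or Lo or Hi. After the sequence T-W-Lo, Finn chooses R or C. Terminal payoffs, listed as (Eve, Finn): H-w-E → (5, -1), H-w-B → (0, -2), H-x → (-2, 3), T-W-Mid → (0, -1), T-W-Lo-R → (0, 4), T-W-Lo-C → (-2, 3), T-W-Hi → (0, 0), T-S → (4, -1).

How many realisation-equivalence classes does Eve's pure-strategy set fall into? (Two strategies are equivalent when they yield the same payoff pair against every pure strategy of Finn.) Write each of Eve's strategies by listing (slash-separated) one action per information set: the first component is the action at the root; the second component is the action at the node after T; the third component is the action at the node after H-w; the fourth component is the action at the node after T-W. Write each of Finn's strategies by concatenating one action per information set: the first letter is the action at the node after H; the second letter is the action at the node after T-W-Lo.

Eve has 24 pure strategies: H/W/E/Mid, H/W/E/Lo, H/W/E/Hi, H/W/B/Mid, H/W/B/Lo, H/W/B/Hi, H/S/E/Mid, H/S/E/Lo, H/S/E/Hi, H/S/B/Mid, H/S/B/Lo, H/S/B/Hi, T/W/E/Mid, T/W/E/Lo, T/W/E/Hi, T/W/B/Mid, T/W/B/Lo, T/W/B/Hi, T/S/E/Mid, T/S/E/Lo, T/S/E/Hi, T/S/B/Mid, T/S/B/Lo, T/S/B/Hi. Columns: wR, wC, xR, xC.
{H/W/E/Mid, H/W/E/Lo, H/W/E/Hi, H/S/E/Mid, H/S/E/Lo, H/S/E/Hi} → row (5,-1) (5,-1) (-2,3) (-2,3)
{H/W/B/Mid, H/W/B/Lo, H/W/B/Hi, H/S/B/Mid, H/S/B/Lo, H/S/B/Hi} → row (0,-2) (0,-2) (-2,3) (-2,3)
{T/W/E/Mid, T/W/B/Mid} → row (0,-1) (0,-1) (0,-1) (0,-1)
{T/W/E/Lo, T/W/B/Lo} → row (0,4) (-2,3) (0,4) (-2,3)
{T/W/E/Hi, T/W/B/Hi} → row (0,0) (0,0) (0,0) (0,0)
{T/S/E/Mid, T/S/E/Lo, T/S/E/Hi, T/S/B/Mid, T/S/B/Lo, T/S/B/Hi} → row (4,-1) (4,-1) (4,-1) (4,-1)
That's 6 distinct rows out of 24 strategies.

6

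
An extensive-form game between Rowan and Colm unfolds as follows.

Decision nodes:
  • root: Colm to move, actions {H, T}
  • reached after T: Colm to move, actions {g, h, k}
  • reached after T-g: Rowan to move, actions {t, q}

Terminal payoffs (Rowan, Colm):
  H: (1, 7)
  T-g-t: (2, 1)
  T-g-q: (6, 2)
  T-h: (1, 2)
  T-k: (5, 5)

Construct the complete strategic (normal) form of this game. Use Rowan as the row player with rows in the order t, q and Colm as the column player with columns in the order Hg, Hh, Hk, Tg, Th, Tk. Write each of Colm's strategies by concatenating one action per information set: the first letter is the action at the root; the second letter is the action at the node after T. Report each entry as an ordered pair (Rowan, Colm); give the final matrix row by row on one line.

t: (1,7) (1,7) (1,7) (2,1) (1,2) (5,5) | q: (1,7) (1,7) (1,7) (6,2) (1,2) (5,5)

Row t: Hg→(1,7), Hh→(1,7), Hk→(1,7), Tg→(2,1), Th→(1,2), Tk→(5,5)
Row q: Hg→(1,7), Hh→(1,7), Hk→(1,7), Tg→(6,2), Th→(1,2), Tk→(5,5)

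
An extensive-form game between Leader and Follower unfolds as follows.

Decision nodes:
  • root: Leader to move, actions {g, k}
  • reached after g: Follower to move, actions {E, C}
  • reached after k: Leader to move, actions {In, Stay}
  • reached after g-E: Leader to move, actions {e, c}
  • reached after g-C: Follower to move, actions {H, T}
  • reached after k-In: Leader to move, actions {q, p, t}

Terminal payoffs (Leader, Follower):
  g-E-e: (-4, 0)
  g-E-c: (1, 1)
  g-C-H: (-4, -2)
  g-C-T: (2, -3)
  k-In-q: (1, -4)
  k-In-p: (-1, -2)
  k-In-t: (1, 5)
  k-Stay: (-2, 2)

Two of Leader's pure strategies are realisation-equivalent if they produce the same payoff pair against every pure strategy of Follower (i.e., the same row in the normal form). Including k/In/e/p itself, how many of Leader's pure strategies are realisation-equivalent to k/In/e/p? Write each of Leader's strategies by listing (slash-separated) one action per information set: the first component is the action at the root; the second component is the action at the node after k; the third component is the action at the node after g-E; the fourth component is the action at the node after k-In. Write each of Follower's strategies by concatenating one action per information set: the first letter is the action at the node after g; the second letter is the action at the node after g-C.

Row for k/In/e/p (columns EH, ET, CH, CT): (-1,-2) (-1,-2) (-1,-2) (-1,-2).
Under k/In/e/p, Leader's choice at the node after g-E can never be reached regardless of what Follower does, so varying those choices leaves every outcome unchanged.
Holding the reachable choices fixed and varying the unreachable one freely already gives 2 equivalent strategies.
No other strategy reproduces this row, so those 2 are the full class: k/In/e/p, k/In/c/p.

2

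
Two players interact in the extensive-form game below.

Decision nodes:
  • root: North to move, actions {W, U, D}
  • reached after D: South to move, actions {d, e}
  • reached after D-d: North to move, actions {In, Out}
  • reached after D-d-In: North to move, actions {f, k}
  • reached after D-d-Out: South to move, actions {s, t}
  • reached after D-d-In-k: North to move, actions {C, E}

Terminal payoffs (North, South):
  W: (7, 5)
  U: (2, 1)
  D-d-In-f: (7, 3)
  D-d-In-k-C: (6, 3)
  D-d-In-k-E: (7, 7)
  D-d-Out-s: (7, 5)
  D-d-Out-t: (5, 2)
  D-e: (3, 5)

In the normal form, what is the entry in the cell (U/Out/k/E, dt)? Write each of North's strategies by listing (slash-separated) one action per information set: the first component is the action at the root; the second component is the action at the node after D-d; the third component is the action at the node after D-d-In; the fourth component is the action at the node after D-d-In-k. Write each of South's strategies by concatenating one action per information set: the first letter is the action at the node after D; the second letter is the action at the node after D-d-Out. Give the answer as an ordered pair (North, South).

(2, 1)

Trace the play path from the root:
  North plays U
→ terminal payoff (2, 1).
(North's choice at the node after D-d is never reached on this path, so it doesn't affect the outcome.)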